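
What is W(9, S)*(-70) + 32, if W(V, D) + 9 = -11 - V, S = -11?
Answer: 2062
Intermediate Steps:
W(V, D) = -20 - V (W(V, D) = -9 + (-11 - V) = -20 - V)
W(9, S)*(-70) + 32 = (-20 - 1*9)*(-70) + 32 = (-20 - 9)*(-70) + 32 = -29*(-70) + 32 = 2030 + 32 = 2062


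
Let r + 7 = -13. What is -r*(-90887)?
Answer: -1817740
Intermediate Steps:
r = -20 (r = -7 - 13 = -20)
-r*(-90887) = -(-20)*(-90887) = -1*1817740 = -1817740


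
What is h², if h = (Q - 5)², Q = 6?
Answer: 1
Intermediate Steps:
h = 1 (h = (6 - 5)² = 1² = 1)
h² = 1² = 1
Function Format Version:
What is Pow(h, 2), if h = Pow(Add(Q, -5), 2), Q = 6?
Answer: 1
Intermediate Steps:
h = 1 (h = Pow(Add(6, -5), 2) = Pow(1, 2) = 1)
Pow(h, 2) = Pow(1, 2) = 1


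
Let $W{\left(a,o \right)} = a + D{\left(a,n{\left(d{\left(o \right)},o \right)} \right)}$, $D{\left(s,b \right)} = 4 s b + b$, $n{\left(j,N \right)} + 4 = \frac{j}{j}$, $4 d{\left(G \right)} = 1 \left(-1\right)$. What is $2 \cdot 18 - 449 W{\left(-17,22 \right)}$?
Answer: $-82580$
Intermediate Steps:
$d{\left(G \right)} = - \frac{1}{4}$ ($d{\left(G \right)} = \frac{1 \left(-1\right)}{4} = \frac{1}{4} \left(-1\right) = - \frac{1}{4}$)
$n{\left(j,N \right)} = -3$ ($n{\left(j,N \right)} = -4 + \frac{j}{j} = -4 + 1 = -3$)
$D{\left(s,b \right)} = b + 4 b s$ ($D{\left(s,b \right)} = 4 b s + b = b + 4 b s$)
$W{\left(a,o \right)} = -3 - 11 a$ ($W{\left(a,o \right)} = a - 3 \left(1 + 4 a\right) = a - \left(3 + 12 a\right) = -3 - 11 a$)
$2 \cdot 18 - 449 W{\left(-17,22 \right)} = 2 \cdot 18 - 449 \left(-3 - -187\right) = 36 - 449 \left(-3 + 187\right) = 36 - 82616 = -82580$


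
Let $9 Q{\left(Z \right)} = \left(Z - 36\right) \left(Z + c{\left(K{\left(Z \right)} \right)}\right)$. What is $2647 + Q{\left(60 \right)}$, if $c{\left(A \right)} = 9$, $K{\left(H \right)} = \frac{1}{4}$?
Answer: $2831$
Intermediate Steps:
$K{\left(H \right)} = \frac{1}{4}$
$Q{\left(Z \right)} = \frac{\left(-36 + Z\right) \left(9 + Z\right)}{9}$ ($Q{\left(Z \right)} = \frac{\left(Z - 36\right) \left(Z + 9\right)}{9} = \frac{\left(-36 + Z\right) \left(9 + Z\right)}{9}$)
$2647 + Q{\left(60 \right)} = 2647 - \left(216 - 400\right) = 2647 - -184 = 2647 + 184 = 2831$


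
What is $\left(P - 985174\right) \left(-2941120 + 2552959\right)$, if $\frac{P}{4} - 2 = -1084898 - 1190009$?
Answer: $3914523723834$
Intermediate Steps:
$P = -9099620$ ($P = 8 + 4 \left(-1084898 - 1190009\right) = 8 + 4 \left(-2274907\right) = 8 - 9099628 = -9099620$)
$\left(P - 985174\right) \left(-2941120 + 2552959\right) = \left(-9099620 - 985174\right) \left(-2941120 + 2552959\right) = \left(-10084794\right) \left(-388161\right) = 3914523723834$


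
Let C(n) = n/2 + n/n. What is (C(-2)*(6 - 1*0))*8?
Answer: 0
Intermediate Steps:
C(n) = 1 + n/2 (C(n) = n*(½) + 1 = n/2 + 1 = 1 + n/2)
(C(-2)*(6 - 1*0))*8 = ((1 + (½)*(-2))*(6 - 1*0))*8 = ((1 - 1)*(6 + 0))*8 = (0*6)*8 = 0*8 = 0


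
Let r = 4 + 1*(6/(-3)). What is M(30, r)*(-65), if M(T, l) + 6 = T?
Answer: -1560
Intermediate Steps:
r = 2 (r = 4 + 1*(6*(-1/3)) = 4 + 1*(-2) = 4 - 2 = 2)
M(T, l) = -6 + T
M(30, r)*(-65) = (-6 + 30)*(-65) = 24*(-65) = -1560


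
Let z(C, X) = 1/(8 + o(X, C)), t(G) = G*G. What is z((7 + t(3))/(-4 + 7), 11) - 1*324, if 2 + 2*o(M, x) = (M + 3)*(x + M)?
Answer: -117933/364 ≈ -323.99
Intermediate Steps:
t(G) = G²
o(M, x) = -1 + (3 + M)*(M + x)/2 (o(M, x) = -1 + ((M + 3)*(x + M))/2 = -1 + ((3 + M)*(M + x))/2 = -1 + (3 + M)*(M + x)/2)
z(C, X) = 1/(7 + X²/2 + 3*C/2 + 3*X/2 + C*X/2) (z(C, X) = 1/(8 + (-1 + X²/2 + 3*X/2 + 3*C/2 + X*C/2)) = 1/(8 + (-1 + X²/2 + 3*X/2 + 3*C/2 + C*X/2)) = 1/(8 + (-1 + X²/2 + 3*C/2 + 3*X/2 + C*X/2)) = 1/(7 + X²/2 + 3*C/2 + 3*X/2 + C*X/2))
z((7 + t(3))/(-4 + 7), 11) - 1*324 = 2/(14 + 11² + 3*((7 + 3²)/(-4 + 7)) + 3*11 + ((7 + 3²)/(-4 + 7))*11) - 1*324 = 2/(14 + 121 + 3*((7 + 9)/3) + 33 + ((7 + 9)/3)*11) - 324 = 2/(14 + 121 + 3*(16*(⅓)) + 33 + (16*(⅓))*11) - 324 = 2/(14 + 121 + 3*(16/3) + 33 + (16/3)*11) - 324 = 2/(14 + 121 + 16 + 33 + 176/3) - 324 = 2/(728/3) - 324 = 2*(3/728) - 324 = 3/364 - 324 = -117933/364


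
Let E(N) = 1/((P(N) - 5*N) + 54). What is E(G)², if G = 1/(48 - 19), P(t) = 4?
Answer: 841/2812329 ≈ 0.00029904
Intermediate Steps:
G = 1/29 ≈ 0.034483
E(N) = 1/(58 - 5*N) (E(N) = 1/((4 - 5*N) + 54) = 1/(58 - 5*N))
E(G)² = (1/(58 - 5*1/29))² = (1/(58 - 5/29))² = (1/(1677/29))² = (29/1677)² = 841/2812329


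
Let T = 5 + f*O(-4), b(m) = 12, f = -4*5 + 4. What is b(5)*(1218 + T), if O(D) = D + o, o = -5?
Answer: 16404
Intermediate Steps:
f = -16 (f = -20 + 4 = -16)
O(D) = -5 + D (O(D) = D - 5 = -5 + D)
T = 149 (T = 5 - 16*(-5 - 4) = 5 - 16*(-9) = 5 + 144 = 149)
b(5)*(1218 + T) = 12*(1218 + 149) = 12*1367 = 16404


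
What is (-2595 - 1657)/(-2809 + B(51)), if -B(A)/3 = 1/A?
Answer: 36142/23877 ≈ 1.5137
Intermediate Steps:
B(A) = -3/A
(-2595 - 1657)/(-2809 + B(51)) = (-2595 - 1657)/(-2809 - 3/51) = -4252/(-2809 - 3*1/51) = -4252/(-2809 - 1/17) = -4252/(-47754/17) = -4252*(-17/47754) = 36142/23877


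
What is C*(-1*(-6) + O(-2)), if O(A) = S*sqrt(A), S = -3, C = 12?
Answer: 72 - 36*I*sqrt(2) ≈ 72.0 - 50.912*I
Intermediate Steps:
O(A) = -3*sqrt(A)
C*(-1*(-6) + O(-2)) = 12*(-1*(-6) - 3*I*sqrt(2)) = 12*(6 - 3*I*sqrt(2)) = 72 - 36*I*sqrt(2)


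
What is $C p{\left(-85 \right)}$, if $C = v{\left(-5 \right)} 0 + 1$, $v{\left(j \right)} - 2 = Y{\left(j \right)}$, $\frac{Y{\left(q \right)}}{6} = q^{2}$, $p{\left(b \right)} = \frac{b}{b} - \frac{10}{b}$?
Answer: $\frac{19}{17} \approx 1.1176$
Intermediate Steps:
$p{\left(b \right)} = 1 - \frac{10}{b}$
$Y{\left(q \right)} = 6 q^{2}$
$v{\left(j \right)} = 2 + 6 j^{2}$
$C = 1$ ($C = \left(2 + 6 \left(-5\right)^{2}\right) 0 + 1 = \left(2 + 6 \cdot 25\right) 0 + 1 = \left(2 + 150\right) 0 + 1 = 152 \cdot 0 + 1 = 0 + 1 = 1$)
$C p{\left(-85 \right)} = 1 \frac{-10 - 85}{-85} = 1 \left(\left(- \frac{1}{85}\right) \left(-95\right)\right) = 1 \cdot \frac{19}{17} = \frac{19}{17}$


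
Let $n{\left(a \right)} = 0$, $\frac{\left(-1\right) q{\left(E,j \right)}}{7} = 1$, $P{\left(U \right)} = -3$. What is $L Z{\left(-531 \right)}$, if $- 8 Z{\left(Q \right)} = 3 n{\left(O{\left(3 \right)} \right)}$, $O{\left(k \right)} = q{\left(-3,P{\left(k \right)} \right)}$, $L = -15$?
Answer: $0$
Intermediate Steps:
$q{\left(E,j \right)} = -7$ ($q{\left(E,j \right)} = \left(-7\right) 1 = -7$)
$O{\left(k \right)} = -7$
$Z{\left(Q \right)} = 0$ ($Z{\left(Q \right)} = - \frac{3 \cdot 0}{8} = \left(- \frac{1}{8}\right) 0 = 0$)
$L Z{\left(-531 \right)} = \left(-15\right) 0 = 0$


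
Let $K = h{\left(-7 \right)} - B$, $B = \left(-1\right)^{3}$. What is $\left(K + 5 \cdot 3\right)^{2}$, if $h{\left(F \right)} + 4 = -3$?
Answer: $81$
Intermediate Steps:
$h{\left(F \right)} = -7$ ($h{\left(F \right)} = -4 - 3 = -7$)
$B = -1$
$K = -6$ ($K = -7 - -1 = -7 + 1 = -6$)
$\left(K + 5 \cdot 3\right)^{2} = \left(-6 + 5 \cdot 3\right)^{2} = \left(-6 + 15\right)^{2} = 9^{2} = 81$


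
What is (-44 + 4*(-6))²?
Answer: 4624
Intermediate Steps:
(-44 + 4*(-6))² = (-44 - 24)² = (-68)² = 4624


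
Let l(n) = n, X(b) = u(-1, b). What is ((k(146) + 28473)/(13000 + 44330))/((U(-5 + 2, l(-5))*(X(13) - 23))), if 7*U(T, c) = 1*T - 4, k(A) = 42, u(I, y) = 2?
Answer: 1901/80262 ≈ 0.023685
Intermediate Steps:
X(b) = 2
U(T, c) = -4/7 + T/7 (U(T, c) = (1*T - 4)/7 = (T - 4)/7 = (-4 + T)/7 = -4/7 + T/7)
((k(146) + 28473)/(13000 + 44330))/((U(-5 + 2, l(-5))*(X(13) - 23))) = ((42 + 28473)/(13000 + 44330))/(((-4/7 + (-5 + 2)/7)*(2 - 23))) = (28515/57330)/(((-4/7 + (⅐)*(-3))*(-21))) = (28515*(1/57330))/(((-4/7 - 3/7)*(-21))) = 1901/(3822*((-1*(-21)))) = (1901/3822)/21 = (1901/3822)*(1/21) = 1901/80262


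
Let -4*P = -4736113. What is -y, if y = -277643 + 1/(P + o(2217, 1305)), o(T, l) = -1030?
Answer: 1313804732495/4731993 ≈ 2.7764e+5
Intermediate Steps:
P = 4736113/4 (P = -1/4*(-4736113) = 4736113/4 ≈ 1.1840e+6)
y = -1313804732495/4731993 (y = -277643 + 1/(4736113/4 - 1030) = -277643 + 1/(4731993/4) = -277643 + 4/4731993 = -1313804732495/4731993 ≈ -2.7764e+5)
-y = -1*(-1313804732495/4731993) = 1313804732495/4731993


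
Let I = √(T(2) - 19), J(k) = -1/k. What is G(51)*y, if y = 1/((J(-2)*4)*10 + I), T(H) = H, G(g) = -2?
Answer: -40/417 + 2*I*√17/417 ≈ -0.095923 + 0.019775*I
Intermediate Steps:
I = I*√17 (I = √(2 - 19) = √(-17) = I*√17 ≈ 4.1231*I)
y = 1/(20 + I*√17) (y = 1/((-1/(-2)*4)*10 + I*√17) = 1/((-1*(-½)*4)*10 + I*√17) = 1/(((½)*4)*10 + I*√17) = 1/(2*10 + I*√17) = 1/(20 + I*√17) ≈ 0.047962 - 0.0098875*I)
G(51)*y = -2*(20/417 - I*√17/417) = -40/417 + 2*I*√17/417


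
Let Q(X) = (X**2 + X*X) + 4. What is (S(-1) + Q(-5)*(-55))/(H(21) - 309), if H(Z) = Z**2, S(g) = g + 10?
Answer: -987/44 ≈ -22.432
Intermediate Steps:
S(g) = 10 + g
Q(X) = 4 + 2*X**2 (Q(X) = (X**2 + X**2) + 4 = 2*X**2 + 4 = 4 + 2*X**2)
(S(-1) + Q(-5)*(-55))/(H(21) - 309) = ((10 - 1) + (4 + 2*(-5)**2)*(-55))/(21**2 - 309) = (9 + (4 + 2*25)*(-55))/(441 - 309) = (9 + (4 + 50)*(-55))/132 = (9 + 54*(-55))*(1/132) = (9 - 2970)*(1/132) = -2961*1/132 = -987/44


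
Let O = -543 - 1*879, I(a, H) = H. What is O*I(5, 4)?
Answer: -5688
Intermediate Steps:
O = -1422 (O = -543 - 879 = -1422)
O*I(5, 4) = -1422*4 = -5688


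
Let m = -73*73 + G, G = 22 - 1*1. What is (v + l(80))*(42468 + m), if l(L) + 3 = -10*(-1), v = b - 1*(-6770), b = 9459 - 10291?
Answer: 220916200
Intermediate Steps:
G = 21 (G = 22 - 1 = 21)
m = -5308 (m = -73*73 + 21 = -5329 + 21 = -5308)
b = -832
v = 5938 (v = -832 - 1*(-6770) = -832 + 6770 = 5938)
l(L) = 7 (l(L) = -3 - 10*(-1) = -3 + 10 = 7)
(v + l(80))*(42468 + m) = (5938 + 7)*(42468 - 5308) = 5945*37160 = 220916200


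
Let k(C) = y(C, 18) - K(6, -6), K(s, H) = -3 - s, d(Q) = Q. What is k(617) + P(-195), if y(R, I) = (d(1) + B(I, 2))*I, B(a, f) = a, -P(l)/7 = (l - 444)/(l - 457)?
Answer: 224379/652 ≈ 344.14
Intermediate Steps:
P(l) = -7*(-444 + l)/(-457 + l) (P(l) = -7*(l - 444)/(l - 457) = -7*(-444 + l)/(-457 + l))
y(R, I) = I*(1 + I) (y(R, I) = (1 + I)*I = I*(1 + I))
k(C) = 351 (k(C) = 18*(1 + 18) - (-3 - 1*6) = 18*19 - (-3 - 6) = 342 - 1*(-9) = 342 + 9 = 351)
k(617) + P(-195) = 351 + 7*(444 - 1*(-195))/(-457 - 195) = 351 + 7*(444 + 195)/(-652) = 351 + 7*(-1/652)*639 = 351 - 4473/652 = 224379/652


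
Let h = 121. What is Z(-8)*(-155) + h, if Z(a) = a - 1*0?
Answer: 1361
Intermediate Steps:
Z(a) = a (Z(a) = a + 0 = a)
Z(-8)*(-155) + h = -8*(-155) + 121 = 1240 + 121 = 1361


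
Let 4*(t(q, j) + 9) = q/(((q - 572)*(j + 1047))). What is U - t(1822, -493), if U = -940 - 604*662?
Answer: -555078915911/1385000 ≈ -4.0078e+5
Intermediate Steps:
t(q, j) = -9 + q/(4*(-572 + q)*(1047 + j)) (t(q, j) = -9 + (q/(((q - 572)*(j + 1047))))/4 = -9 + (q/(((-572 + q)*(1047 + j))))/4 = -9 + (q*(1/((-572 + q)*(1047 + j))))/4 = -9 + (q/((-572 + q)*(1047 + j)))/4 = -9 + q/(4*(-572 + q)*(1047 + j)))
U = -400788 (U = -940 - 399848 = -400788)
U - t(1822, -493) = -400788 - (21559824 - 37691*1822 + 20592*(-493) - 36*(-493)*1822)/(4*(-598884 - 572*(-493) + 1047*1822 - 493*1822)) = -400788 - (21559824 - 68673002 - 10151856 + 32336856)/(4*(-598884 + 281996 + 1907634 - 898246)) = -400788 - (-24928178)/(4*692500) = -400788 - 1*(-12464089/1385000) = -400788 + 12464089/1385000 = -555078915911/1385000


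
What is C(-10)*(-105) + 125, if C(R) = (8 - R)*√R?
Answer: 125 - 1890*I*√10 ≈ 125.0 - 5976.7*I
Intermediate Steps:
C(R) = √R*(8 - R)
C(-10)*(-105) + 125 = (√(-10)*(8 - 1*(-10)))*(-105) + 125 = ((I*√10)*(8 + 10))*(-105) + 125 = ((I*√10)*18)*(-105) + 125 = (18*I*√10)*(-105) + 125 = -1890*I*√10 + 125 = 125 - 1890*I*√10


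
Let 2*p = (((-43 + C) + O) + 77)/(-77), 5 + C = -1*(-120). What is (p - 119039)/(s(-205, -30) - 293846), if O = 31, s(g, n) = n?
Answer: 9166093/22628452 ≈ 0.40507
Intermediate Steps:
C = 115 (C = -5 - 1*(-120) = -5 + 120 = 115)
p = -90/77 (p = ((((-43 + 115) + 31) + 77)/(-77))/2 = (-((72 + 31) + 77)/77)/2 = (-(103 + 77)/77)/2 = (-1/77*180)/2 = (½)*(-180/77) = -90/77 ≈ -1.1688)
(p - 119039)/(s(-205, -30) - 293846) = (-90/77 - 119039)/(-30 - 293846) = -9166093/77/(-293876) = -9166093/77*(-1/293876) = 9166093/22628452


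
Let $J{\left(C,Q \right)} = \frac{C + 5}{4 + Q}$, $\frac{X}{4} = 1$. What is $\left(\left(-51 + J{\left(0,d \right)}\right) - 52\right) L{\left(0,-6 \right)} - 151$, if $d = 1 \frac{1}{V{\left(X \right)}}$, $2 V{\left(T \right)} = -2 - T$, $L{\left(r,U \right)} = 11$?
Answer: $-1269$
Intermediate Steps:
$X = 4$ ($X = 4 \cdot 1 = 4$)
$V{\left(T \right)} = -1 - \frac{T}{2}$ ($V{\left(T \right)} = \frac{-2 - T}{2} = -1 - \frac{T}{2}$)
$d = - \frac{1}{3}$ ($d = 1 \frac{1}{-1 - 2} = 1 \frac{1}{-3} = 1 \left(- \frac{1}{3}\right) = - \frac{1}{3} \approx -0.33333$)
$J{\left(C,Q \right)} = \frac{5 + C}{4 + Q}$
$\left(\left(-51 + J{\left(0,d \right)}\right) - 52\right) L{\left(0,-6 \right)} - 151 = \left(\left(-51 + \frac{5 + 0}{4 - \frac{1}{3}}\right) - 52\right) 11 - 151 = \left(\left(-51 + \frac{1}{\frac{11}{3}} \cdot 5\right) - 52\right) 11 - 151 = \left(\left(-51 + \frac{3}{11} \cdot 5\right) - 52\right) 11 - 151 = \left(\left(-51 + \frac{15}{11}\right) - 52\right) 11 - 151 = \left(- \frac{546}{11} - 52\right) 11 - 151 = \left(- \frac{1118}{11}\right) 11 - 151 = -1118 - 151 = -1269$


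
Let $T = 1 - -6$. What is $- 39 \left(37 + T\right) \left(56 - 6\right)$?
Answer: $-85800$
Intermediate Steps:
$T = 7$ ($T = 1 + 6 = 7$)
$- 39 \left(37 + T\right) \left(56 - 6\right) = - 39 \left(37 + 7\right) \left(56 - 6\right) = - 39 \cdot 44 \cdot 50 = \left(-39\right) 2200 = -85800$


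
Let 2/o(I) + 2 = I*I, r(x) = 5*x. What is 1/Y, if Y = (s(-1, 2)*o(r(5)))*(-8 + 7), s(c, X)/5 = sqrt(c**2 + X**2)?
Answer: -623*sqrt(5)/50 ≈ -27.861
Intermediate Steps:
s(c, X) = 5*sqrt(X**2 + c**2) (s(c, X) = 5*sqrt(c**2 + X**2) = 5*sqrt(X**2 + c**2))
o(I) = 2/(-2 + I**2) (o(I) = 2/(-2 + I*I) = 2/(-2 + I**2))
Y = -10*sqrt(5)/623 (Y = ((5*sqrt(2**2 + (-1)**2))*(2/(-2 + (5*5)**2)))*(-8 + 7) = ((5*sqrt(4 + 1))*(2/(-2 + 25**2)))*(-1) = ((5*sqrt(5))*(2/(-2 + 625)))*(-1) = ((5*sqrt(5))*(2/623))*(-1) = (10*sqrt(5)/623)*(-1) = -10*sqrt(5)/623 ≈ -0.035892)
1/Y = 1/(-10*sqrt(5)/623) = -623*sqrt(5)/50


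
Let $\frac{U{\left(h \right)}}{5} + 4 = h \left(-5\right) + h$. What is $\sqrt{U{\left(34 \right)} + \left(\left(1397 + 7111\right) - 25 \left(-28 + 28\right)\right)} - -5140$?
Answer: $5140 + 8 \sqrt{122} \approx 5228.4$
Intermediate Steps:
$U{\left(h \right)} = -20 - 20 h$ ($U{\left(h \right)} = -20 + 5 \left(h \left(-5\right) + h\right) = -20 + 5 \left(- 5 h + h\right) = -20 + 5 \left(- 4 h\right) = -20 - 20 h$)
$\sqrt{U{\left(34 \right)} + \left(\left(1397 + 7111\right) - 25 \left(-28 + 28\right)\right)} - -5140 = \sqrt{\left(-20 - 680\right) + \left(\left(1397 + 7111\right) - 25 \left(-28 + 28\right)\right)} - -5140 = \sqrt{\left(-20 - 680\right) + \left(8508 - 0\right)} + 5140 = \sqrt{-700 + \left(8508 + 0\right)} + 5140 = \sqrt{-700 + 8508} + 5140 = \sqrt{7808} + 5140 = 8 \sqrt{122} + 5140 = 5140 + 8 \sqrt{122}$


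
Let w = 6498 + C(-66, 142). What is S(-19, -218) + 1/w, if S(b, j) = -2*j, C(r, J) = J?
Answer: 2895041/6640 ≈ 436.00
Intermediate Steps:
w = 6640 (w = 6498 + 142 = 6640)
S(-19, -218) + 1/w = -2*(-218) + 1/6640 = 436 + 1/6640 = 2895041/6640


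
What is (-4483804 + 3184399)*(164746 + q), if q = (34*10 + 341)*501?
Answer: -657404073435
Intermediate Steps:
q = 341181 (q = (340 + 341)*501 = 681*501 = 341181)
(-4483804 + 3184399)*(164746 + q) = (-4483804 + 3184399)*(164746 + 341181) = -1299405*505927 = -657404073435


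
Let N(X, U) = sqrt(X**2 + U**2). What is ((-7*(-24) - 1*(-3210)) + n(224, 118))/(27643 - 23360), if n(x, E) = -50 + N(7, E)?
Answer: 3328/4283 + sqrt(13973)/4283 ≈ 0.80462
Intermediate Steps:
N(X, U) = sqrt(U**2 + X**2)
n(x, E) = -50 + sqrt(49 + E**2) (n(x, E) = -50 + sqrt(E**2 + 7**2) = -50 + sqrt(E**2 + 49) = -50 + sqrt(49 + E**2))
((-7*(-24) - 1*(-3210)) + n(224, 118))/(27643 - 23360) = ((-7*(-24) - 1*(-3210)) + (-50 + sqrt(49 + 118**2)))/(27643 - 23360) = ((168 + 3210) + (-50 + sqrt(49 + 13924)))/4283 = (3378 + (-50 + sqrt(13973)))*(1/4283) = (3328 + sqrt(13973))*(1/4283) = 3328/4283 + sqrt(13973)/4283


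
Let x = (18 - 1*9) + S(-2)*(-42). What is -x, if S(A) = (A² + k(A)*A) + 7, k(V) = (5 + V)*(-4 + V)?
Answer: 1965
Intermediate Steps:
k(V) = (-4 + V)*(5 + V)
S(A) = 7 + A² + A*(-20 + A + A²) (S(A) = (A² + (-20 + A + A²)*A) + 7 = (A² + A*(-20 + A + A²)) + 7 = 7 + A² + A*(-20 + A + A²))
x = -1965 (x = (18 - 1*9) + (7 + (-2)² - 2*(-20 - 2 + (-2)²))*(-42) = (18 - 9) + (7 + 4 - 2*(-20 - 2 + 4))*(-42) = 9 + (7 + 4 - 2*(-18))*(-42) = 9 + (7 + 4 + 36)*(-42) = 9 + 47*(-42) = 9 - 1974 = -1965)
-x = -1*(-1965) = 1965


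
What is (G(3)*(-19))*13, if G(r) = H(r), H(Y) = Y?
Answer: -741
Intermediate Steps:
G(r) = r
(G(3)*(-19))*13 = (3*(-19))*13 = -57*13 = -741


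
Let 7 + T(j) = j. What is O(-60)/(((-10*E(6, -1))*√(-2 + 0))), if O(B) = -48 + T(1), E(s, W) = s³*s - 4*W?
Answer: -27*I*√2/13000 ≈ -0.0029372*I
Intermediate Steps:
T(j) = -7 + j
E(s, W) = s⁴ - 4*W
O(B) = -54 (O(B) = -48 + (-7 + 1) = -48 - 6 = -54)
O(-60)/(((-10*E(6, -1))*√(-2 + 0))) = -54*(-1/(10*√(-2 + 0)*(6⁴ - 4*(-1)))) = -54*I*√2/(20*(1296 + 4)) = -54*I*√2/26000 = -27*I*√2/13000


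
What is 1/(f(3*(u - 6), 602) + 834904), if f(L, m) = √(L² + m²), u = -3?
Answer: 834904/697064326083 - √363133/697064326083 ≈ 1.1969e-6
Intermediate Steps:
1/(f(3*(u - 6), 602) + 834904) = 1/(√((3*(-3 - 6))² + 602²) + 834904) = 1/(√((3*(-9))² + 362404) + 834904) = 1/(√((-27)² + 362404) + 834904) = 1/(√(729 + 362404) + 834904) = 1/(√363133 + 834904) = 1/(834904 + √363133)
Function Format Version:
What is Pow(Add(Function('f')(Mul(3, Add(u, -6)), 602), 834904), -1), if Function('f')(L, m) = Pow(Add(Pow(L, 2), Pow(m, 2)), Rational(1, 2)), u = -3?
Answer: Add(Rational(834904, 697064326083), Mul(Rational(-1, 697064326083), Pow(363133, Rational(1, 2)))) ≈ 1.1969e-6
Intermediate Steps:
Pow(Add(Function('f')(Mul(3, Add(u, -6)), 602), 834904), -1) = Pow(Add(Pow(Add(Pow(Mul(3, Add(-3, -6)), 2), Pow(602, 2)), Rational(1, 2)), 834904), -1) = Pow(Add(Pow(Add(Pow(Mul(3, -9), 2), 362404), Rational(1, 2)), 834904), -1) = Pow(Add(Pow(Add(Pow(-27, 2), 362404), Rational(1, 2)), 834904), -1) = Pow(Add(Pow(Add(729, 362404), Rational(1, 2)), 834904), -1) = Pow(Add(Pow(363133, Rational(1, 2)), 834904), -1) = Pow(Add(834904, Pow(363133, Rational(1, 2))), -1)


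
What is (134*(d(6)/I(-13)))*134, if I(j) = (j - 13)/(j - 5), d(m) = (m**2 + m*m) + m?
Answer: 969624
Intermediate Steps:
d(m) = m + 2*m**2 (d(m) = (m**2 + m**2) + m = 2*m**2 + m = m + 2*m**2)
I(j) = (-13 + j)/(-5 + j)
(134*(d(6)/I(-13)))*134 = (134*((6*(1 + 2*6))/(((-13 - 13)/(-5 - 13)))))*134 = (134*((6*(1 + 12))/((-26/(-18)))))*134 = (134*((6*13)/((-1/18*(-26)))))*134 = (134*(78/(13/9)))*134 = (134*(78*(9/13)))*134 = (134*54)*134 = 7236*134 = 969624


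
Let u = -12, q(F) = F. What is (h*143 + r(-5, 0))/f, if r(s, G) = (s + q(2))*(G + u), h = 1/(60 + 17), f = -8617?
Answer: -265/60319 ≈ -0.0043933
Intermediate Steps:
h = 1/77 ≈ 0.012987
r(s, G) = (-12 + G)*(2 + s) (r(s, G) = (s + 2)*(G - 12) = (2 + s)*(-12 + G) = (-12 + G)*(2 + s))
(h*143 + r(-5, 0))/f = ((1/77)*143 + (-24 - 12*(-5) + 2*0 + 0*(-5)))/(-8617) = (13/7 + (-24 + 60 + 0 + 0))*(-1/8617) = (13/7 + 36)*(-1/8617) = (265/7)*(-1/8617) = -265/60319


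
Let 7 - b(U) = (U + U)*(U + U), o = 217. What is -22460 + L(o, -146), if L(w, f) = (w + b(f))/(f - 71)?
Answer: -4788780/217 ≈ -22068.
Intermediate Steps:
b(U) = 7 - 4*U² (b(U) = 7 - (U + U)*(U + U) = 7 - 2*U*2*U = 7 - 4*U²)
L(w, f) = (7 + w - 4*f²)/(-71 + f) (L(w, f) = (w + (7 - 4*f²))/(f - 71) = (7 + w - 4*f²)/(-71 + f))
-22460 + L(o, -146) = -22460 + (7 + 217 - 4*(-146)²)/(-71 - 146) = -22460 + (7 + 217 - 4*21316)/(-217) = -22460 - (7 + 217 - 85264)/217 = -22460 - 1/217*(-85040) = -22460 + 85040/217 = -4788780/217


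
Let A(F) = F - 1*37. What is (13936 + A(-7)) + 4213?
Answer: 18105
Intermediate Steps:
A(F) = -37 + F (A(F) = F - 37 = -37 + F)
(13936 + A(-7)) + 4213 = (13936 + (-37 - 7)) + 4213 = (13936 - 44) + 4213 = 13892 + 4213 = 18105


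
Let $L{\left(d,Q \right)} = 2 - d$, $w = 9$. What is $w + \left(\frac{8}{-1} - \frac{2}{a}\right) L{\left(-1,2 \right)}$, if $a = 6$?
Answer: $-16$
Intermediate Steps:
$w + \left(\frac{8}{-1} - \frac{2}{a}\right) L{\left(-1,2 \right)} = 9 + \left(\frac{8}{-1} - \frac{2}{6}\right) \left(2 - -1\right) = 9 + \left(8 \left(-1\right) - \frac{1}{3}\right) \left(2 + 1\right) = 9 + \left(-8 - \frac{1}{3}\right) 3 = 9 - 25 = -16$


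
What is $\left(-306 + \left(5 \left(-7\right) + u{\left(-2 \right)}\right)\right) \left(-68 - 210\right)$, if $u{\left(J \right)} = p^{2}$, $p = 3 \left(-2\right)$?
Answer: $84790$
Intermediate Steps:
$p = -6$
$u{\left(J \right)} = 36$ ($u{\left(J \right)} = \left(-6\right)^{2} = 36$)
$\left(-306 + \left(5 \left(-7\right) + u{\left(-2 \right)}\right)\right) \left(-68 - 210\right) = \left(-306 + \left(5 \left(-7\right) + 36\right)\right) \left(-68 - 210\right) = \left(-306 + \left(-35 + 36\right)\right) \left(-278\right) = \left(-306 + 1\right) \left(-278\right) = \left(-305\right) \left(-278\right) = 84790$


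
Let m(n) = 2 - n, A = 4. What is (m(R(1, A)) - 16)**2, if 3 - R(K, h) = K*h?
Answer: 169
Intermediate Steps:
R(K, h) = 3 - K*h
(m(R(1, A)) - 16)**2 = ((2 - (3 - 1*1*4)) - 16)**2 = ((2 - (3 - 4)) - 16)**2 = ((2 - 1*(-1)) - 16)**2 = ((2 + 1) - 16)**2 = (3 - 16)**2 = (-13)**2 = 169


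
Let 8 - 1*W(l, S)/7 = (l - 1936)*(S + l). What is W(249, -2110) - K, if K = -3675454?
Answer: -18301039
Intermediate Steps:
W(l, S) = 56 - 7*(-1936 + l)*(S + l) (W(l, S) = 56 - 7*(l - 1936)*(S + l) = 56 - 7*(-1936 + l)*(S + l))
W(249, -2110) - K = (56 - 7*249² + 13552*(-2110) + 13552*249 - 7*(-2110)*249) - 1*(-3675454) = (56 - 7*62001 - 28594720 + 3374448 + 3677730) + 3675454 = (56 - 434007 - 28594720 + 3374448 + 3677730) + 3675454 = -21976493 + 3675454 = -18301039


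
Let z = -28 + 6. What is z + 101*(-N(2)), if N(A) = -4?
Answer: 382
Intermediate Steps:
z = -22
z + 101*(-N(2)) = -22 + 101*(-1*(-4)) = -22 + 101*4 = -22 + 404 = 382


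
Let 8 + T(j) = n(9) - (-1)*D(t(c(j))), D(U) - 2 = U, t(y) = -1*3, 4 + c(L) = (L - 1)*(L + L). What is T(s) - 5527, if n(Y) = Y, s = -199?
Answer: -5527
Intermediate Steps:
c(L) = -4 + 2*L*(-1 + L) (c(L) = -4 + (L - 1)*(L + L) = -4 + (-1 + L)*(2*L) = -4 + 2*L*(-1 + L))
t(y) = -3
D(U) = 2 + U
T(j) = 0 (T(j) = -8 + (9 - (-1)*(2 - 3)) = -8 + (9 - (-1)*(-1)) = -8 + (9 - 1*1) = -8 + (9 - 1) = -8 + 8 = 0)
T(s) - 5527 = 0 - 5527 = -5527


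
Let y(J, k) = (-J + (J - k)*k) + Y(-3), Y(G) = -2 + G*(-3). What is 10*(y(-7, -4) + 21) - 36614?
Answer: -36144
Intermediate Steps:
Y(G) = -2 - 3*G
y(J, k) = 7 - J + k*(J - k) (y(J, k) = (-J + (J - k)*k) + (-2 - 3*(-3)) = (-J + k*(J - k)) + (-2 + 9) = (-J + k*(J - k)) + 7 = 7 - J + k*(J - k))
10*(y(-7, -4) + 21) - 36614 = 10*((7 - 1*(-7) - 1*(-4)**2 - 7*(-4)) + 21) - 36614 = 10*((7 + 7 - 1*16 + 28) + 21) - 36614 = 10*((7 + 7 - 16 + 28) + 21) - 36614 = 10*(26 + 21) - 36614 = 10*47 - 36614 = 470 - 36614 = -36144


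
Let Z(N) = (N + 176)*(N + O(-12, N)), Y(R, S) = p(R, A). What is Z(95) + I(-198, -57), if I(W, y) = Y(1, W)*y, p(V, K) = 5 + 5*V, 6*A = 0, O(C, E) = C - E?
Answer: -3822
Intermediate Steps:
A = 0 (A = (⅙)*0 = 0)
Y(R, S) = 5 + 5*R
I(W, y) = 10*y (I(W, y) = (5 + 5*1)*y = (5 + 5)*y = 10*y)
Z(N) = -2112 - 12*N (Z(N) = (N + 176)*(N + (-12 - N)) = (176 + N)*(-12) = -2112 - 12*N)
Z(95) + I(-198, -57) = (-2112 - 12*95) + 10*(-57) = (-2112 - 1140) - 570 = -3252 - 570 = -3822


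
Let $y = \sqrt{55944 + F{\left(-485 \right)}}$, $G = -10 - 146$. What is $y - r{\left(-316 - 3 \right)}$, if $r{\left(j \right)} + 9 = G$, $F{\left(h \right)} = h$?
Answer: $165 + \sqrt{55459} \approx 400.5$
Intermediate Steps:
$G = -156$ ($G = -10 - 146 = -156$)
$r{\left(j \right)} = -165$ ($r{\left(j \right)} = -9 - 156 = -165$)
$y = \sqrt{55459}$ ($y = \sqrt{55944 - 485} = \sqrt{55459} \approx 235.5$)
$y - r{\left(-316 - 3 \right)} = \sqrt{55459} - -165 = \sqrt{55459} + 165 = 165 + \sqrt{55459}$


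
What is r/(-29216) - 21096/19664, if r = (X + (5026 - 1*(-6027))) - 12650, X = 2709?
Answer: -4985993/4488308 ≈ -1.1109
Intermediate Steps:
r = 1112 (r = (2709 + (5026 - 1*(-6027))) - 12650 = (2709 + (5026 + 6027)) - 12650 = (2709 + 11053) - 12650 = 13762 - 12650 = 1112)
r/(-29216) - 21096/19664 = 1112/(-29216) - 21096/19664 = 1112*(-1/29216) - 21096*1/19664 = -139/3652 - 2637/2458 = -4985993/4488308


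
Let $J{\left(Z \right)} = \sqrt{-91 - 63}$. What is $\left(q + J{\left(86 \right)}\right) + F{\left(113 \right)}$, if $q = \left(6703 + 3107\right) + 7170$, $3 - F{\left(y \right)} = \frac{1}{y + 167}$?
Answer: $\frac{4755239}{280} + i \sqrt{154} \approx 16983.0 + 12.41 i$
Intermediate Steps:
$F{\left(y \right)} = 3 - \frac{1}{167 + y}$ ($F{\left(y \right)} = 3 - \frac{1}{y + 167} = 3 - \frac{1}{167 + y}$)
$J{\left(Z \right)} = i \sqrt{154}$ ($J{\left(Z \right)} = \sqrt{-154} = i \sqrt{154}$)
$q = 16980$ ($q = 9810 + 7170 = 16980$)
$\left(q + J{\left(86 \right)}\right) + F{\left(113 \right)} = \left(16980 + i \sqrt{154}\right) + \frac{500 + 3 \cdot 113}{167 + 113} = \left(16980 + i \sqrt{154}\right) + \frac{500 + 339}{280} = \left(16980 + i \sqrt{154}\right) + \frac{1}{280} \cdot 839 = \left(16980 + i \sqrt{154}\right) + \frac{839}{280} = \frac{4755239}{280} + i \sqrt{154}$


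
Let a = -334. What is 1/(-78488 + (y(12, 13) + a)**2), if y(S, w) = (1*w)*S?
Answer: -1/46804 ≈ -2.1366e-5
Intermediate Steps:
y(S, w) = S*w (y(S, w) = w*S = S*w)
1/(-78488 + (y(12, 13) + a)**2) = 1/(-78488 + (12*13 - 334)**2) = 1/(-78488 + (156 - 334)**2) = 1/(-78488 + (-178)**2) = 1/(-78488 + 31684) = 1/(-46804) = -1/46804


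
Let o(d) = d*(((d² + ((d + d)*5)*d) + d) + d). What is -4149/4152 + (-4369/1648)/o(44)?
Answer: -268060144445/268253213184 ≈ -0.99928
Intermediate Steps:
o(d) = d*(2*d + 11*d²) (o(d) = d*(((d² + ((2*d)*5)*d) + d) + d) = d*(((d² + (10*d)*d) + d) + d) = d*(((d² + 10*d²) + d) + d) = d*((11*d² + d) + d) = d*((d + 11*d²) + d) = d*(2*d + 11*d²))
-4149/4152 + (-4369/1648)/o(44) = -4149/4152 + (-4369/1648)/((44²*(2 + 11*44))) = -4149*1/4152 + (-4369*1/1648)/((1936*(2 + 484))) = -1383/1384 - 4369/(1648*(1936*486)) = -1383/1384 - 4369/1648/940896 = -1383/1384 - 4369/1648*1/940896 = -1383/1384 - 4369/1550596608 = -268060144445/268253213184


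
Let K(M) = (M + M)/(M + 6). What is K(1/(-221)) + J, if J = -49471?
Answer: -65549077/1325 ≈ -49471.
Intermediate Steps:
K(M) = 2*M/(6 + M) (K(M) = (2*M)/(6 + M) = 2*M/(6 + M))
K(1/(-221)) + J = 2/(-221*(6 + 1/(-221))) - 49471 = 2*(-1/221)/(6 - 1/221) - 49471 = 2*(-1/221)/(1325/221) - 49471 = 2*(-1/221)*(221/1325) - 49471 = -2/1325 - 49471 = -65549077/1325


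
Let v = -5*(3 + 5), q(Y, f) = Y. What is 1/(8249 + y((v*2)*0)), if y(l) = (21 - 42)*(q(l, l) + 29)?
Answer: 1/7640 ≈ 0.00013089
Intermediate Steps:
v = -40 (v = -5*8 = -40)
y(l) = -609 - 21*l (y(l) = (21 - 42)*(l + 29) = -21*(29 + l) = -609 - 21*l)
1/(8249 + y((v*2)*0)) = 1/(8249 + (-609 - 21*(-40*2)*0)) = 1/(8249 + (-609 - (-1680)*0)) = 1/(8249 + (-609 - 21*0)) = 1/(8249 + (-609 + 0)) = 1/(8249 - 609) = 1/7640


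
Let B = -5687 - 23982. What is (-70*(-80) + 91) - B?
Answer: 35360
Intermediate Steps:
B = -29669
(-70*(-80) + 91) - B = (-70*(-80) + 91) - 1*(-29669) = (5600 + 91) + 29669 = 5691 + 29669 = 35360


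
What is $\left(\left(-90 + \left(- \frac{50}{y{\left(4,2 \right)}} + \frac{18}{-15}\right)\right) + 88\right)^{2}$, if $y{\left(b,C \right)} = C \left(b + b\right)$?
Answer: $\frac{64009}{1600} \approx 40.006$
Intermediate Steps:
$y{\left(b,C \right)} = 2 C b$ ($y{\left(b,C \right)} = C 2 b = 2 C b$)
$\left(\left(-90 + \left(- \frac{50}{y{\left(4,2 \right)}} + \frac{18}{-15}\right)\right) + 88\right)^{2} = \left(\left(-90 + \left(- \frac{50}{2 \cdot 2 \cdot 4} + \frac{18}{-15}\right)\right) + 88\right)^{2} = \left(\left(-90 + \left(- \frac{50}{16} + 18 \left(- \frac{1}{15}\right)\right)\right) + 88\right)^{2} = \left(\left(-90 - \frac{173}{40}\right) + 88\right)^{2} = \left(- \frac{3773}{40} + 88\right)^{2} = \left(- \frac{253}{40}\right)^{2} = \frac{64009}{1600}$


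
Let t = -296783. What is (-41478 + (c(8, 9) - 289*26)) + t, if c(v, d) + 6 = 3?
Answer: -345778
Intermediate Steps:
c(v, d) = -3 (c(v, d) = -6 + 3 = -3)
(-41478 + (c(8, 9) - 289*26)) + t = (-41478 + (-3 - 289*26)) - 296783 = (-41478 + (-3 - 7514)) - 296783 = (-41478 - 7517) - 296783 = -48995 - 296783 = -345778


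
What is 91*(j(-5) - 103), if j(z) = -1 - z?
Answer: -9009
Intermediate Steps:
91*(j(-5) - 103) = 91*((-1 - 1*(-5)) - 103) = 91*((-1 + 5) - 103) = 91*(4 - 103) = 91*(-99) = -9009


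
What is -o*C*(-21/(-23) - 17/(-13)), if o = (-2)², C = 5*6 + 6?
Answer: -95616/299 ≈ -319.79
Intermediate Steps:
C = 36 (C = 30 + 6 = 36)
o = 4
-o*C*(-21/(-23) - 17/(-13)) = -4*36*(-21/(-23) - 17/(-13)) = -144*(-21*(-1/23) - 17*(-1/13)) = -144*(21/23 + 17/13) = -144*664/299 = -1*95616/299 = -95616/299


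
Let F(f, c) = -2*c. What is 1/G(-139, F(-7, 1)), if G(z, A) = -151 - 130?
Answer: -1/281 ≈ -0.0035587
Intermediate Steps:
G(z, A) = -281
1/G(-139, F(-7, 1)) = 1/(-281) = -1/281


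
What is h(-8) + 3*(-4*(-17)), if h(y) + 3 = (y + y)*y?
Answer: 329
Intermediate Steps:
h(y) = -3 + 2*y² (h(y) = -3 + (y + y)*y = -3 + (2*y)*y = -3 + 2*y²)
h(-8) + 3*(-4*(-17)) = (-3 + 2*(-8)²) + 3*(-4*(-17)) = (-3 + 2*64) + 3*68 = (-3 + 128) + 204 = 125 + 204 = 329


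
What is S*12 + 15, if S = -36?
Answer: -417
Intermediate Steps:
S*12 + 15 = -36*12 + 15 = -432 + 15 = -417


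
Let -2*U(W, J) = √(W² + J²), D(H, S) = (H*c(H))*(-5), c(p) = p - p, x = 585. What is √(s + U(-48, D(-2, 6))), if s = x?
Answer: √561 ≈ 23.685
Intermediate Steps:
s = 585
c(p) = 0
D(H, S) = 0 (D(H, S) = (H*0)*(-5) = 0*(-5) = 0)
U(W, J) = -√(J² + W²)/2 (U(W, J) = -√(W² + J²)/2 = -√(J² + W²)/2)
√(s + U(-48, D(-2, 6))) = √(585 - √(0² + (-48)²)/2) = √(585 - √(0 + 2304)/2) = √(585 - √2304/2) = √(585 - ½*48) = √(585 - 24) = √561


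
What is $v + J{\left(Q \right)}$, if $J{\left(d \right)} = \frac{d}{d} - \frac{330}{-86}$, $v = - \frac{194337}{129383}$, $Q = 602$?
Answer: $\frac{18555173}{5563469} \approx 3.3352$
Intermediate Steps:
$v = - \frac{194337}{129383}$ ($v = \left(-194337\right) \frac{1}{129383} = - \frac{194337}{129383} \approx -1.502$)
$J{\left(d \right)} = \frac{208}{43}$ ($J{\left(d \right)} = 1 - - \frac{165}{43} = 1 + \frac{165}{43} = \frac{208}{43}$)
$v + J{\left(Q \right)} = - \frac{194337}{129383} + \frac{208}{43} = \frac{18555173}{5563469}$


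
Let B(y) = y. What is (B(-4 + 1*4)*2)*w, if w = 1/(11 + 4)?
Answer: 0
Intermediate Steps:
w = 1/15 ≈ 0.066667
(B(-4 + 1*4)*2)*w = ((-4 + 1*4)*2)*(1/15) = ((-4 + 4)*2)*(1/15) = (0*2)*(1/15) = 0*(1/15) = 0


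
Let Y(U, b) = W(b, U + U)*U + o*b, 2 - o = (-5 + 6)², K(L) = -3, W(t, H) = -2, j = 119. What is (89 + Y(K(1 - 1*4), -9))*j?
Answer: 10234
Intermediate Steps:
o = 1 (o = 2 - (-5 + 6)² = 2 - 1*1² = 2 - 1*1 = 2 - 1 = 1)
Y(U, b) = b - 2*U (Y(U, b) = -2*U + 1*b = -2*U + b = b - 2*U)
(89 + Y(K(1 - 1*4), -9))*j = (89 + (-9 - 2*(-3)))*119 = (89 + (-9 + 6))*119 = (89 - 3)*119 = 86*119 = 10234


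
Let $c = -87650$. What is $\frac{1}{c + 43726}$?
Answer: $- \frac{1}{43924} \approx -2.2767 \cdot 10^{-5}$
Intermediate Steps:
$\frac{1}{c + 43726} = \frac{1}{-87650 + 43726} = \frac{1}{-43924} = - \frac{1}{43924}$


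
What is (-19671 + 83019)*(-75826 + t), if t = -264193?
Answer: -21539523612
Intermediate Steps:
(-19671 + 83019)*(-75826 + t) = (-19671 + 83019)*(-75826 - 264193) = 63348*(-340019) = -21539523612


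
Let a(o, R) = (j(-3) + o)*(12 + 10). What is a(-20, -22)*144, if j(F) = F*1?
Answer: -72864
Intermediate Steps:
j(F) = F
a(o, R) = -66 + 22*o (a(o, R) = (-3 + o)*(12 + 10) = (-3 + o)*22 = -66 + 22*o)
a(-20, -22)*144 = (-66 + 22*(-20))*144 = (-66 - 440)*144 = -506*144 = -72864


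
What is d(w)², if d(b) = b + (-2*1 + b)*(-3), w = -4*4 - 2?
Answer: 1764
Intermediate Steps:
w = -18 (w = -16 - 2 = -18)
d(b) = 6 - 2*b (d(b) = b + (-2 + b)*(-3) = b + (6 - 3*b) = 6 - 2*b)
d(w)² = (6 - 2*(-18))² = (6 + 36)² = 42² = 1764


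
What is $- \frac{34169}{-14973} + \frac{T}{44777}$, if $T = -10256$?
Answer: $\frac{1376422225}{670446021} \approx 2.053$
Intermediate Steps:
$- \frac{34169}{-14973} + \frac{T}{44777} = - \frac{34169}{-14973} - \frac{10256}{44777} = \left(-34169\right) \left(- \frac{1}{14973}\right) - \frac{10256}{44777} = \frac{34169}{14973} - \frac{10256}{44777} = \frac{1376422225}{670446021}$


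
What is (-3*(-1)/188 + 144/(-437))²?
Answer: 663629121/6749608336 ≈ 0.098321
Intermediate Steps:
(-3*(-1)/188 + 144/(-437))² = (3*(1/188) + 144*(-1/437))² = (3/188 - 144/437)² = (-25761/82156)² = 663629121/6749608336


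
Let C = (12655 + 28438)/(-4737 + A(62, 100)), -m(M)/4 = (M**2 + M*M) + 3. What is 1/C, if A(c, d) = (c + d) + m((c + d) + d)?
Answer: -553739/41093 ≈ -13.475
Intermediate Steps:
m(M) = -12 - 8*M**2 (m(M) = -4*((M**2 + M*M) + 3) = -4*((M**2 + M**2) + 3) = -4*(2*M**2 + 3) = -4*(3 + 2*M**2) = -12 - 8*M**2)
A(c, d) = -12 + c + d - 8*(c + 2*d)**2 (A(c, d) = (c + d) + (-12 - 8*((c + d) + d)**2) = (c + d) + (-12 - 8*(c + 2*d)**2) = -12 + c + d - 8*(c + 2*d)**2)
C = -41093/553739 (C = (12655 + 28438)/(-4737 + (-12 + 62 + 100 - 8*(62 + 2*100)**2)) = 41093/(-4737 + (-12 + 62 + 100 - 8*(62 + 200)**2)) = 41093/(-4737 + (-12 + 62 + 100 - 8*262**2)) = 41093/(-4737 + (-12 + 62 + 100 - 8*68644)) = 41093/(-4737 + (-12 + 62 + 100 - 549152)) = 41093/(-4737 - 549002) = 41093/(-553739) = 41093*(-1/553739) = -41093/553739 ≈ -0.074210)
1/C = 1/(-41093/553739) = -553739/41093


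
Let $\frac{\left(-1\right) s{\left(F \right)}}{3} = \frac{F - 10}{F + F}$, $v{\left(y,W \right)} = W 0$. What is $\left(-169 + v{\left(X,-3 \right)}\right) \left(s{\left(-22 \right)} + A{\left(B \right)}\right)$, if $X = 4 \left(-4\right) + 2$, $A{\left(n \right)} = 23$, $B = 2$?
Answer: $- \frac{38701}{11} \approx -3518.3$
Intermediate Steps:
$X = -14$ ($X = -16 + 2 = -14$)
$v{\left(y,W \right)} = 0$
$s{\left(F \right)} = - \frac{3 \left(-10 + F\right)}{2 F}$ ($s{\left(F \right)} = - 3 \frac{F - 10}{F + F} = - 3 \frac{-10 + F}{2 F} = - \frac{3 \left(-10 + F\right)}{2 F}$)
$\left(-169 + v{\left(X,-3 \right)}\right) \left(s{\left(-22 \right)} + A{\left(B \right)}\right) = \left(-169 + 0\right) \left(\left(- \frac{3}{2} + \frac{15}{-22}\right) + 23\right) = - 169 \left(\left(- \frac{3}{2} + 15 \left(- \frac{1}{22}\right)\right) + 23\right) = - 169 \left(\left(- \frac{3}{2} - \frac{15}{22}\right) + 23\right) = - 169 \left(- \frac{24}{11} + 23\right) = \left(-169\right) \frac{229}{11} = - \frac{38701}{11}$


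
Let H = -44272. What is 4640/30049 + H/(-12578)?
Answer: 694345624/188978161 ≈ 3.6742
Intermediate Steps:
4640/30049 + H/(-12578) = 4640/30049 - 44272/(-12578) = 4640*(1/30049) - 44272*(-1/12578) = 4640/30049 + 22136/6289 = 694345624/188978161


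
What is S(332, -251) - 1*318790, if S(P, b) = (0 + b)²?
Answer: -255789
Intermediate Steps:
S(P, b) = b²
S(332, -251) - 1*318790 = (-251)² - 1*318790 = 63001 - 318790 = -255789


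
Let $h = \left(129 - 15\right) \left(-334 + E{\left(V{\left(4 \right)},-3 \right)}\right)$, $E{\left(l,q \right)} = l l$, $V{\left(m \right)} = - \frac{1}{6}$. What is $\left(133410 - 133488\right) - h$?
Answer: $\frac{227969}{6} \approx 37995.0$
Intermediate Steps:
$V{\left(m \right)} = - \frac{1}{6}$ ($V{\left(m \right)} = \left(-1\right) \frac{1}{6} = - \frac{1}{6}$)
$E{\left(l,q \right)} = l^{2}$
$h = - \frac{228437}{6}$ ($h = \left(129 - 15\right) \left(-334 + \left(- \frac{1}{6}\right)^{2}\right) = 114 \left(-334 + \frac{1}{36}\right) = 114 \left(- \frac{12023}{36}\right) = - \frac{228437}{6} \approx -38073.0$)
$\left(133410 - 133488\right) - h = \left(133410 - 133488\right) - - \frac{228437}{6} = \left(133410 - 133488\right) + \frac{228437}{6} = -78 + \frac{228437}{6} = \frac{227969}{6}$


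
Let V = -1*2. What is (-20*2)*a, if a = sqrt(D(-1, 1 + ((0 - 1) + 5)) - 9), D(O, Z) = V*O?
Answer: -40*I*sqrt(7) ≈ -105.83*I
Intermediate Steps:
V = -2
D(O, Z) = -2*O
a = I*sqrt(7) (a = sqrt(-2*(-1) - 9) = sqrt(2 - 9) = sqrt(-7) = I*sqrt(7) ≈ 2.6458*I)
(-20*2)*a = (-20*2)*(I*sqrt(7)) = -40*I*sqrt(7)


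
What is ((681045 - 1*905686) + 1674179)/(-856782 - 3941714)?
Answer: -724769/2399248 ≈ -0.30208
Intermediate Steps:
((681045 - 1*905686) + 1674179)/(-856782 - 3941714) = ((681045 - 905686) + 1674179)/(-4798496) = (-224641 + 1674179)*(-1/4798496) = 1449538*(-1/4798496) = -724769/2399248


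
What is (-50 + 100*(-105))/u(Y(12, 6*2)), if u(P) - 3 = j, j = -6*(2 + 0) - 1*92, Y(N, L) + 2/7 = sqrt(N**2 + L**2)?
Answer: 10550/101 ≈ 104.46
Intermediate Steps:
Y(N, L) = -2/7 + sqrt(L**2 + N**2) (Y(N, L) = -2/7 + sqrt(N**2 + L**2) = -2/7 + sqrt(L**2 + N**2))
j = -104 (j = -6*2 - 92 = -12 - 92 = -104)
u(P) = -101 (u(P) = 3 - 104 = -101)
(-50 + 100*(-105))/u(Y(12, 6*2)) = (-50 + 100*(-105))/(-101) = (-50 - 10500)*(-1/101) = -10550*(-1/101) = 10550/101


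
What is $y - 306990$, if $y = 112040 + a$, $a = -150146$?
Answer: $-345096$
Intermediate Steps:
$y = -38106$ ($y = 112040 - 150146 = -38106$)
$y - 306990 = -38106 - 306990 = -345096$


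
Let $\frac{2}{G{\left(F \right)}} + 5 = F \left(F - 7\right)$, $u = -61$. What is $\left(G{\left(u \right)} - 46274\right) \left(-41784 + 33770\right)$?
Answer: $\frac{1536389424520}{4143} \approx 3.7084 \cdot 10^{8}$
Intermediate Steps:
$G{\left(F \right)} = \frac{2}{-5 + F \left(-7 + F\right)}$ ($G{\left(F \right)} = \frac{2}{-5 + F \left(F - 7\right)} = \frac{2}{-5 + F \left(-7 + F\right)}$)
$\left(G{\left(u \right)} - 46274\right) \left(-41784 + 33770\right) = \left(\frac{2}{-5 + \left(-61\right)^{2} - -427} - 46274\right) \left(-41784 + 33770\right) = \left(\frac{2}{-5 + 3721 + 427} - 46274\right) \left(-8014\right) = \left(\frac{2}{4143} - 46274\right) \left(-8014\right) = \left(- \frac{191713180}{4143}\right) \left(-8014\right) = \frac{1536389424520}{4143}$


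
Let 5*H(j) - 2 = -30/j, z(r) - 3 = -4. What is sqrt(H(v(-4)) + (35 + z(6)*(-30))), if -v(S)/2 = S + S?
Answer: 51*sqrt(10)/20 ≈ 8.0638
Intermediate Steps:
z(r) = -1 (z(r) = 3 - 4 = -1)
v(S) = -4*S (v(S) = -2*(S + S) = -4*S)
H(j) = 2/5 - 6/j (H(j) = 2/5 + (-30/j)/5 = 2/5 - 6/j)
sqrt(H(v(-4)) + (35 + z(6)*(-30))) = sqrt((2/5 - 6/((-4*(-4)))) + (35 - 1*(-30))) = sqrt((2/5 - 6/16) + (35 + 30)) = sqrt((2/5 - 6*1/16) + 65) = sqrt((2/5 - 3/8) + 65) = sqrt(1/40 + 65) = sqrt(2601/40) = 51*sqrt(10)/20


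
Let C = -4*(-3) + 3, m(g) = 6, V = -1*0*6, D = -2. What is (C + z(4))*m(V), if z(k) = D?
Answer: 78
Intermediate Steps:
V = 0 (V = 0*6 = 0)
z(k) = -2
C = 15 (C = 12 + 3 = 15)
(C + z(4))*m(V) = (15 - 2)*6 = 13*6 = 78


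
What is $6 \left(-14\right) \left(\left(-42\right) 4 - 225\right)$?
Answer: $33012$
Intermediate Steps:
$6 \left(-14\right) \left(\left(-42\right) 4 - 225\right) = - 84 \left(-168 - 225\right) = \left(-84\right) \left(-393\right) = 33012$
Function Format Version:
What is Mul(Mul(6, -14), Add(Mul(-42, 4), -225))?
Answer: 33012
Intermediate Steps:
Mul(Mul(6, -14), Add(Mul(-42, 4), -225)) = Mul(-84, Add(-168, -225)) = Mul(-84, -393) = 33012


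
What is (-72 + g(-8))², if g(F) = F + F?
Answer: 7744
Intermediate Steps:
g(F) = 2*F
(-72 + g(-8))² = (-72 + 2*(-8))² = (-72 - 16)² = (-88)² = 7744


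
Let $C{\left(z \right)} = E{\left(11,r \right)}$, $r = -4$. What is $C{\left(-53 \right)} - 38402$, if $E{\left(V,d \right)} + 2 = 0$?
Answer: $-38404$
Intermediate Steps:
$E{\left(V,d \right)} = -2$ ($E{\left(V,d \right)} = -2 + 0 = -2$)
$C{\left(z \right)} = -2$
$C{\left(-53 \right)} - 38402 = -2 - 38402 = -38404$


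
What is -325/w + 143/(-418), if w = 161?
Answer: -14443/6118 ≈ -2.3607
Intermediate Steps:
-325/w + 143/(-418) = -325/161 + 143/(-418) = -325*1/161 + 143*(-1/418) = -325/161 - 13/38 = -14443/6118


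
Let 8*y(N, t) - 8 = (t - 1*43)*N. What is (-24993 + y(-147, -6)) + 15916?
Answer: -65405/8 ≈ -8175.6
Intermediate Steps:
y(N, t) = 1 + N*(-43 + t)/8 (y(N, t) = 1 + ((t - 1*43)*N)/8 = 1 + ((t - 43)*N)/8 = 1 + ((-43 + t)*N)/8 = 1 + (N*(-43 + t))/8 = 1 + N*(-43 + t)/8)
(-24993 + y(-147, -6)) + 15916 = (-24993 + (1 - 43/8*(-147) + (⅛)*(-147)*(-6))) + 15916 = (-24993 + (1 + 6321/8 + 441/4)) + 15916 = (-24993 + 7211/8) + 15916 = -192733/8 + 15916 = -65405/8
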